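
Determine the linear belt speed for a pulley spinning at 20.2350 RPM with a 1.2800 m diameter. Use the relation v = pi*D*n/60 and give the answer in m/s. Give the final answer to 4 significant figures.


v = pi * 1.2800 * 20.2350 / 60
v = 1.356 m/s


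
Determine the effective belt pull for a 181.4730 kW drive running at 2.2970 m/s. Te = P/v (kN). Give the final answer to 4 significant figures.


Te = P / v = 181.4730 / 2.2970
Te = 79.00 kN


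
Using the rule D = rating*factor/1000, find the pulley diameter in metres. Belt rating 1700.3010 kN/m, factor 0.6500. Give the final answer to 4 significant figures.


D = 1700.3010 * 0.6500 / 1000
D = 1.105 m


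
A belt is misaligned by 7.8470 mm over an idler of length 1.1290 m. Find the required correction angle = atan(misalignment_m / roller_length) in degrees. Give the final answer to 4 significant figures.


misalign_m = 7.8470 / 1000 = 0.007847 m
angle = atan(0.007847 / 1.1290)
angle = 0.3982 deg


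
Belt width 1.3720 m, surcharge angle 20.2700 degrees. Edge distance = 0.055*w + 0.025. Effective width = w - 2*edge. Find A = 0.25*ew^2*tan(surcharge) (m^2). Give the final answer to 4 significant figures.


edge = 0.055*1.3720 + 0.025 = 0.10046 m
ew = 1.3720 - 2*0.10046 = 1.17108 m
A = 0.25 * 1.17108^2 * tan(20.2700 deg)
A = 0.1266 m^2


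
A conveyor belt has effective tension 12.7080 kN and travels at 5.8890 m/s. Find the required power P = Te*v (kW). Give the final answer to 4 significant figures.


P = Te * v = 12.7080 * 5.8890
P = 74.84 kW


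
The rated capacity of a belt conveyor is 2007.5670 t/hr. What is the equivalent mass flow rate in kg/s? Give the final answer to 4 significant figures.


m_dot = 2007.5670 * 1000 / 3600
m_dot = 557.7 kg/s


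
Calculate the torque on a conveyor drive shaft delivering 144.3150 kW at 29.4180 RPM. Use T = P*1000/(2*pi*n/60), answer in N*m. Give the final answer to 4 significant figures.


omega = 2*pi*29.4180/60 = 3.08065 rad/s
T = 144.3150*1000 / 3.08065
T = 46850 N*m


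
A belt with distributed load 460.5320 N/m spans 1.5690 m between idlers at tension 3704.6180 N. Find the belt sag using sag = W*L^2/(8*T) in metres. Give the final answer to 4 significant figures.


sag = 460.5320 * 1.5690^2 / (8 * 3704.6180)
sag = 0.03825 m


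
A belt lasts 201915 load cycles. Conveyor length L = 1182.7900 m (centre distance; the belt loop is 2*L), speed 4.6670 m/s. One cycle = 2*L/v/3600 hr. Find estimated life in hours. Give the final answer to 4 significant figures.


cycle_time = 2 * 1182.7900 / 4.6670 / 3600 = 0.140798 hr
life = 201915 * 0.140798 = 28430 hours


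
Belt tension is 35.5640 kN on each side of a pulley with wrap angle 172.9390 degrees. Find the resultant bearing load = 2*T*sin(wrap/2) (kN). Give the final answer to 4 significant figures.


F = 2 * 35.5640 * sin(172.9390/2 deg)
F = 70.99 kN


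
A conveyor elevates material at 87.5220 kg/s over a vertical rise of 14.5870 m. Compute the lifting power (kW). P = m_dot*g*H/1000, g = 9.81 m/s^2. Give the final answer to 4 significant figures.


P = 87.5220 * 9.81 * 14.5870 / 1000
P = 12.52 kW


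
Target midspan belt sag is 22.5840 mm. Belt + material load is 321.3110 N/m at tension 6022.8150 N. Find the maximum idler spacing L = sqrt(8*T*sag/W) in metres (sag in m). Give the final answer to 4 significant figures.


sag = 22.5840/1000 = 0.022584 m
L = sqrt(8 * 6022.8150 * 0.022584 / 321.3110)
L = 1.840 m


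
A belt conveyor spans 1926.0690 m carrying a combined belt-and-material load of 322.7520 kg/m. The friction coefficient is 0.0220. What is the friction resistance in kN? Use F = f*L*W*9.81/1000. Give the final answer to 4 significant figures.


F = 0.0220 * 1926.0690 * 322.7520 * 9.81 / 1000
F = 134.2 kN


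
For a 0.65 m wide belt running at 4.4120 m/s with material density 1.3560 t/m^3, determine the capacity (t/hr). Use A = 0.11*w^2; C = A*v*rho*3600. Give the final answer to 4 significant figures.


A = 0.11 * 0.65^2 = 0.046475 m^2
C = 0.046475 * 4.4120 * 1.3560 * 3600
C = 1001 t/hr


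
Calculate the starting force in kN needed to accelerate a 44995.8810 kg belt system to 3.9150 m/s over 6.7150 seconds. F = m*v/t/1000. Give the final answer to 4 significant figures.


F = 44995.8810 * 3.9150 / 6.7150 / 1000
F = 26.23 kN


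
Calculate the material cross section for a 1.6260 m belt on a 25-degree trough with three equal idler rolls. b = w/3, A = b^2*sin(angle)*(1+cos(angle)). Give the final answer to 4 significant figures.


b = 1.6260/3 = 0.542 m
A = 0.542^2 * sin(25 deg) * (1 + cos(25 deg))
A = 0.2367 m^2


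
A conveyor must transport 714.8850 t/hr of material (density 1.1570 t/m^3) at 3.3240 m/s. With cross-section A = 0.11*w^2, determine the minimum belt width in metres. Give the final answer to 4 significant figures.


A_req = 714.8850 / (3.3240 * 1.1570 * 3600) = 0.0516344 m^2
w = sqrt(0.0516344 / 0.11)
w = 0.6851 m


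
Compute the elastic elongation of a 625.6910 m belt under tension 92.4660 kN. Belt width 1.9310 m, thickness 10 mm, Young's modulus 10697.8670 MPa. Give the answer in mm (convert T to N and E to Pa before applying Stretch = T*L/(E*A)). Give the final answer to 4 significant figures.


A = 1.9310 * 0.01 = 0.01931 m^2
Stretch = 92.4660*1000 * 625.6910 / (10697.8670e6 * 0.01931) * 1000
Stretch = 280.1 mm


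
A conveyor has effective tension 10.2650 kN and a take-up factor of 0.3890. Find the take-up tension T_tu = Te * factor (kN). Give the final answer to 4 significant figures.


T_tu = 10.2650 * 0.3890
T_tu = 3.993 kN


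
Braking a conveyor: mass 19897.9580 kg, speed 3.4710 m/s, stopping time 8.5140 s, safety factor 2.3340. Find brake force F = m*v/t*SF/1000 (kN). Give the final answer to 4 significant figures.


F = 19897.9580 * 3.4710 / 8.5140 * 2.3340 / 1000
F = 18.93 kN


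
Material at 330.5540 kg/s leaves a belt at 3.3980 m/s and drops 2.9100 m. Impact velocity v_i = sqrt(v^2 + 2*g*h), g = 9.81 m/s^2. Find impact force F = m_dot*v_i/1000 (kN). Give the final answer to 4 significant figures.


v_i = sqrt(3.3980^2 + 2*9.81*2.9100) = 8.28496 m/s
F = 330.5540 * 8.28496 / 1000
F = 2.739 kN


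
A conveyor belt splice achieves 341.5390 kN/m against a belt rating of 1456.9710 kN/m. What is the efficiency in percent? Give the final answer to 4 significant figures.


Eff = 341.5390 / 1456.9710 * 100
Eff = 23.44 %


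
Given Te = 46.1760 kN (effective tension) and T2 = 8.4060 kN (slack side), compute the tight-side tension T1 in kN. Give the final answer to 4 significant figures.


T1 = Te + T2 = 46.1760 + 8.4060
T1 = 54.58 kN


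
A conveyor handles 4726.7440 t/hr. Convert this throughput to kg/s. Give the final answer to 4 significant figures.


m_dot = 4726.7440 * 1000 / 3600
m_dot = 1313 kg/s


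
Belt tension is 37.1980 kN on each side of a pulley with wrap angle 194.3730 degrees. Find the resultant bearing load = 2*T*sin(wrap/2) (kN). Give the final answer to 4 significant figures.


F = 2 * 37.1980 * sin(194.3730/2 deg)
F = 73.81 kN


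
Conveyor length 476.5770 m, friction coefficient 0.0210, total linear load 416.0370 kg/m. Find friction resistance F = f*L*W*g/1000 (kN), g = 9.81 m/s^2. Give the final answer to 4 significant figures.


F = 0.0210 * 476.5770 * 416.0370 * 9.81 / 1000
F = 40.85 kN


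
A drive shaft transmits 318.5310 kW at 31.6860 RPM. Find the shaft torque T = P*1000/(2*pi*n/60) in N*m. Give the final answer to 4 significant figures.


omega = 2*pi*31.6860/60 = 3.31815 rad/s
T = 318.5310*1000 / 3.31815
T = 96000 N*m


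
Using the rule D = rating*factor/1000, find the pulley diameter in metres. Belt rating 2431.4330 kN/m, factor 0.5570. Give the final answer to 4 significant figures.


D = 2431.4330 * 0.5570 / 1000
D = 1.354 m


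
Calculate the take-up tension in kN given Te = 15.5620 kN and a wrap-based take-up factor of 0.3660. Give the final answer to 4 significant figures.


T_tu = 15.5620 * 0.3660
T_tu = 5.696 kN


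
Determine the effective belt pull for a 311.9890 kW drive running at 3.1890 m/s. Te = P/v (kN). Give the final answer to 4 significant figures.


Te = P / v = 311.9890 / 3.1890
Te = 97.83 kN


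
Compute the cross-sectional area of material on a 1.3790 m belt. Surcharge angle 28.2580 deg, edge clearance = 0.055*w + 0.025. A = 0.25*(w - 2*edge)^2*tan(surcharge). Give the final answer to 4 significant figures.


edge = 0.055*1.3790 + 0.025 = 0.100845 m
ew = 1.3790 - 2*0.100845 = 1.17731 m
A = 0.25 * 1.17731^2 * tan(28.2580 deg)
A = 0.1863 m^2


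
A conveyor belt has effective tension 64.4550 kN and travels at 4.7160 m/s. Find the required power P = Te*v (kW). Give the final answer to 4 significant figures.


P = Te * v = 64.4550 * 4.7160
P = 304.0 kW


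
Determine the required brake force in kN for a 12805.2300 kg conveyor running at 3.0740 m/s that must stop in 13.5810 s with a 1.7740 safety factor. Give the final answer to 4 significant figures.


F = 12805.2300 * 3.0740 / 13.5810 * 1.7740 / 1000
F = 5.142 kN


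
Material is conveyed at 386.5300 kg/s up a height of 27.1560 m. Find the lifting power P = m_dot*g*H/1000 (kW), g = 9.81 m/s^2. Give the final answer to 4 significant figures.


P = 386.5300 * 9.81 * 27.1560 / 1000
P = 103.0 kW


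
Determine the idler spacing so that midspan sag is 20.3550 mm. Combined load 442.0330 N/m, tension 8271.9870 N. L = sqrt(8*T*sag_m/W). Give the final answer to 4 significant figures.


sag = 20.3550/1000 = 0.020355 m
L = sqrt(8 * 8271.9870 * 0.020355 / 442.0330)
L = 1.746 m


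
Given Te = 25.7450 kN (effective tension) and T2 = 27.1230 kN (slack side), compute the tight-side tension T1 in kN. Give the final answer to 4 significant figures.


T1 = Te + T2 = 25.7450 + 27.1230
T1 = 52.87 kN


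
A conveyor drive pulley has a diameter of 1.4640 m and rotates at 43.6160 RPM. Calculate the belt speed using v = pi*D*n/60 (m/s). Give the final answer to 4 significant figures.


v = pi * 1.4640 * 43.6160 / 60
v = 3.343 m/s


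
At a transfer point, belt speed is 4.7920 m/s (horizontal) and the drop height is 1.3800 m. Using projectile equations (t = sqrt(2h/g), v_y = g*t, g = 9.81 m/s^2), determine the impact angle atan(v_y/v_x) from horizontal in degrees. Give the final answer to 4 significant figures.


t = sqrt(2*1.3800/9.81) = 0.53042 s
v_y = 9.81 * 0.53042 = 5.20342 m/s
angle = atan(5.20342 / 4.7920) = 47.36 deg


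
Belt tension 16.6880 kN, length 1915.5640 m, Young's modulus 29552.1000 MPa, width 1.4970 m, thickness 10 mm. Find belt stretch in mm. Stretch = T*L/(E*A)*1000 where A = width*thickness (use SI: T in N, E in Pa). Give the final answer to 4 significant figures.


A = 1.4970 * 0.01 = 0.01497 m^2
Stretch = 16.6880*1000 * 1915.5640 / (29552.1000e6 * 0.01497) * 1000
Stretch = 72.26 mm


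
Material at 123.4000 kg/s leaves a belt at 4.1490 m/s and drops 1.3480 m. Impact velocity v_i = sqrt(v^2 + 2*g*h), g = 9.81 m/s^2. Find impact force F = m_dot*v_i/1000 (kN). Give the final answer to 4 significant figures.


v_i = sqrt(4.1490^2 + 2*9.81*1.3480) = 6.60772 m/s
F = 123.4000 * 6.60772 / 1000
F = 0.8154 kN


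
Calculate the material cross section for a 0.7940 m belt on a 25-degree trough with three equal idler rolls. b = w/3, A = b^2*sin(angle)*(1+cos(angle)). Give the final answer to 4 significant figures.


b = 0.7940/3 = 0.264667 m
A = 0.264667^2 * sin(25 deg) * (1 + cos(25 deg))
A = 0.05643 m^2


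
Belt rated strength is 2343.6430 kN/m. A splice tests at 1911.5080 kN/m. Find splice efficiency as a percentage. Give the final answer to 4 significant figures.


Eff = 1911.5080 / 2343.6430 * 100
Eff = 81.56 %


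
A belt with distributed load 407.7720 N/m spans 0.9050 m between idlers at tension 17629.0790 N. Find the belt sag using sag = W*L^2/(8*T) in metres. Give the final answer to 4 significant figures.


sag = 407.7720 * 0.9050^2 / (8 * 17629.0790)
sag = 0.002368 m


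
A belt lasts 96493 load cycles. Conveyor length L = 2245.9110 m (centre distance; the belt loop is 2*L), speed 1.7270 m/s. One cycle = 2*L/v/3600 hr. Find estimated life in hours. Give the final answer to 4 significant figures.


cycle_time = 2 * 2245.9110 / 1.7270 / 3600 = 0.722483 hr
life = 96493 * 0.722483 = 69710 hours


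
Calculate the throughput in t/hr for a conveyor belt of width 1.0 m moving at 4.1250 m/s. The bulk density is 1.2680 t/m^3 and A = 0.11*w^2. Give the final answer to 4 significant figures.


A = 0.11 * 1.0^2 = 0.11 m^2
C = 0.11 * 4.1250 * 1.2680 * 3600
C = 2071 t/hr


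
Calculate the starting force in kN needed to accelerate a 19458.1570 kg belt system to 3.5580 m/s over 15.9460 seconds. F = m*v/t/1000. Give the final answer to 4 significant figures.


F = 19458.1570 * 3.5580 / 15.9460 / 1000
F = 4.342 kN


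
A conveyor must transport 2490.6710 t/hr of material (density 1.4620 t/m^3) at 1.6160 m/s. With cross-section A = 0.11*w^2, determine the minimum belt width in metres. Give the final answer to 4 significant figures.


A_req = 2490.6710 / (1.6160 * 1.4620 * 3600) = 0.292836 m^2
w = sqrt(0.292836 / 0.11)
w = 1.632 m


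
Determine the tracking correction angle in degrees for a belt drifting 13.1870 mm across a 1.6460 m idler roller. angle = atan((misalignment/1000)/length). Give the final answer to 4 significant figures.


misalign_m = 13.1870 / 1000 = 0.013187 m
angle = atan(0.013187 / 1.6460)
angle = 0.4590 deg


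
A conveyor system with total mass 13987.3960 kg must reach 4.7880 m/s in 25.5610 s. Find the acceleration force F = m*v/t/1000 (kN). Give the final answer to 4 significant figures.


F = 13987.3960 * 4.7880 / 25.5610 / 1000
F = 2.620 kN


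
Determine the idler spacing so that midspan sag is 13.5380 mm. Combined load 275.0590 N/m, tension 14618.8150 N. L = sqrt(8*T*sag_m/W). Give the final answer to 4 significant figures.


sag = 13.5380/1000 = 0.013538 m
L = sqrt(8 * 14618.8150 * 0.013538 / 275.0590)
L = 2.399 m


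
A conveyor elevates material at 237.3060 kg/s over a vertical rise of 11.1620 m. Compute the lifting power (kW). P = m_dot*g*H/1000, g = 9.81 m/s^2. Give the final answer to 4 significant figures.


P = 237.3060 * 9.81 * 11.1620 / 1000
P = 25.98 kW


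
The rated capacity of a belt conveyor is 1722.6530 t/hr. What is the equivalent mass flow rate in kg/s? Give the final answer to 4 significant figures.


m_dot = 1722.6530 * 1000 / 3600
m_dot = 478.5 kg/s


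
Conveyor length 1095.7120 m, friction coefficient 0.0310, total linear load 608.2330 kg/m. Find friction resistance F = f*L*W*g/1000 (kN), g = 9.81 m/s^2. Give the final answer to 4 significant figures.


F = 0.0310 * 1095.7120 * 608.2330 * 9.81 / 1000
F = 202.7 kN


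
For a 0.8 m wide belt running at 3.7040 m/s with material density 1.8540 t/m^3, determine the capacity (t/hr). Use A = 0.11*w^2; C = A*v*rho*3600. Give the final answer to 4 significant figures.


A = 0.11 * 0.8^2 = 0.0704 m^2
C = 0.0704 * 3.7040 * 1.8540 * 3600
C = 1740 t/hr


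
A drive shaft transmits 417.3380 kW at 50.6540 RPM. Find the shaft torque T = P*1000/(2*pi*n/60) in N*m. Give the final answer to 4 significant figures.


omega = 2*pi*50.6540/60 = 5.30447 rad/s
T = 417.3380*1000 / 5.30447
T = 78680 N*m


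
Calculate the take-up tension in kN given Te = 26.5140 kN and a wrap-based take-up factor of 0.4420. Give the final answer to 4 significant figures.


T_tu = 26.5140 * 0.4420
T_tu = 11.72 kN


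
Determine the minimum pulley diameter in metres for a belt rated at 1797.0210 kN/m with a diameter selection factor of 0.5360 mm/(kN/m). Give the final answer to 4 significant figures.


D = 1797.0210 * 0.5360 / 1000
D = 0.9632 m


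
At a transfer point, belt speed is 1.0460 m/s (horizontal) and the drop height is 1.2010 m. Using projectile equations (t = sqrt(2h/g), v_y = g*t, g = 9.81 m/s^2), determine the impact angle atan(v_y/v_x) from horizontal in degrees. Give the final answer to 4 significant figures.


t = sqrt(2*1.2010/9.81) = 0.494825 s
v_y = 9.81 * 0.494825 = 4.85423 m/s
angle = atan(4.85423 / 1.0460) = 77.84 deg


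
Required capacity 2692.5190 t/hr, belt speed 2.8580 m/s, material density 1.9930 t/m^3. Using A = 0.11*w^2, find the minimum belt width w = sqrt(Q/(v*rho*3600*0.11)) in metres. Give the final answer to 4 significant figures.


A_req = 2692.5190 / (2.8580 * 1.9930 * 3600) = 0.131307 m^2
w = sqrt(0.131307 / 0.11)
w = 1.093 m


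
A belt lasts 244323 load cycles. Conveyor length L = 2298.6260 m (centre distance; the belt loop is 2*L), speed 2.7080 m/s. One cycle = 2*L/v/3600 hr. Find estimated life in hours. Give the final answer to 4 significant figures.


cycle_time = 2 * 2298.6260 / 2.7080 / 3600 = 0.471571 hr
life = 244323 * 0.471571 = 115200 hours


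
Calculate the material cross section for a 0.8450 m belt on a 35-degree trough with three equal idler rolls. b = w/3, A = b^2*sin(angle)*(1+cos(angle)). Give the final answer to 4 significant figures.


b = 0.8450/3 = 0.281667 m
A = 0.281667^2 * sin(35 deg) * (1 + cos(35 deg))
A = 0.08278 m^2


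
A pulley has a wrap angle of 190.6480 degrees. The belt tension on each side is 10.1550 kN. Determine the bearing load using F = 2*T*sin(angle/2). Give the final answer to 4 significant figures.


F = 2 * 10.1550 * sin(190.6480/2 deg)
F = 20.22 kN


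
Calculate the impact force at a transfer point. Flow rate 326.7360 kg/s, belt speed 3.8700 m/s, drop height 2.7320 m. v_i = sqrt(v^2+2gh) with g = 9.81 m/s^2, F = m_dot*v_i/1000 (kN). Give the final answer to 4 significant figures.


v_i = sqrt(3.8700^2 + 2*9.81*2.7320) = 8.28123 m/s
F = 326.7360 * 8.28123 / 1000
F = 2.706 kN


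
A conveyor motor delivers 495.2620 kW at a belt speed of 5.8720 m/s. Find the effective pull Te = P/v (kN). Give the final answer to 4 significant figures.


Te = P / v = 495.2620 / 5.8720
Te = 84.34 kN


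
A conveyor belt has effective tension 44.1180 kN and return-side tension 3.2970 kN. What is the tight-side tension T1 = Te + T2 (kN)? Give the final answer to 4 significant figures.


T1 = Te + T2 = 44.1180 + 3.2970
T1 = 47.41 kN


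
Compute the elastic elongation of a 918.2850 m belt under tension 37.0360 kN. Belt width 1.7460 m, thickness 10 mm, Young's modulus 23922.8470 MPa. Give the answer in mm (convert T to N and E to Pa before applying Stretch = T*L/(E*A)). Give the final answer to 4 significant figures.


A = 1.7460 * 0.01 = 0.01746 m^2
Stretch = 37.0360*1000 * 918.2850 / (23922.8470e6 * 0.01746) * 1000
Stretch = 81.42 mm


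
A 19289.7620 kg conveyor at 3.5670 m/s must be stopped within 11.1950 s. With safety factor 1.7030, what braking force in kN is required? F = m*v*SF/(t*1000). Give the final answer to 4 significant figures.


F = 19289.7620 * 3.5670 / 11.1950 * 1.7030 / 1000
F = 10.47 kN


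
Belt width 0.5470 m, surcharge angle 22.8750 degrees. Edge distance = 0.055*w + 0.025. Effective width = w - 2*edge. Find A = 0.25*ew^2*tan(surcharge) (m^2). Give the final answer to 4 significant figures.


edge = 0.055*0.5470 + 0.025 = 0.055085 m
ew = 0.5470 - 2*0.055085 = 0.43683 m
A = 0.25 * 0.43683^2 * tan(22.8750 deg)
A = 0.02013 m^2


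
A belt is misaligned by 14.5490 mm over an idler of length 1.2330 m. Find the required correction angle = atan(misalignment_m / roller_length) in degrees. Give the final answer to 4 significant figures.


misalign_m = 14.5490 / 1000 = 0.014549 m
angle = atan(0.014549 / 1.2330)
angle = 0.6760 deg


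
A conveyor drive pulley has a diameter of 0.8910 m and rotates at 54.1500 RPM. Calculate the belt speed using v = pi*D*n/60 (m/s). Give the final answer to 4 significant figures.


v = pi * 0.8910 * 54.1500 / 60
v = 2.526 m/s


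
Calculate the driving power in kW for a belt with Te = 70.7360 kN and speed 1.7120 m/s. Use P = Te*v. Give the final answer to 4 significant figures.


P = Te * v = 70.7360 * 1.7120
P = 121.1 kW


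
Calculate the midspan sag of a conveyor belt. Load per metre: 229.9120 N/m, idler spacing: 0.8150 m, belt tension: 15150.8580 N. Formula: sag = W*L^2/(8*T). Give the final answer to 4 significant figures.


sag = 229.9120 * 0.8150^2 / (8 * 15150.8580)
sag = 0.001260 m


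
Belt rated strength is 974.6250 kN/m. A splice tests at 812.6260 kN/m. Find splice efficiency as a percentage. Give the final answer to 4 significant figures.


Eff = 812.6260 / 974.6250 * 100
Eff = 83.38 %


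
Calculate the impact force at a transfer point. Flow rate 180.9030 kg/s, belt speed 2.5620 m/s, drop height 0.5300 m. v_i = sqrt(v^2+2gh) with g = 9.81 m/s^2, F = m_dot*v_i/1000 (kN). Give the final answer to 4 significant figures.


v_i = sqrt(2.5620^2 + 2*9.81*0.5300) = 4.11855 m/s
F = 180.9030 * 4.11855 / 1000
F = 0.7451 kN


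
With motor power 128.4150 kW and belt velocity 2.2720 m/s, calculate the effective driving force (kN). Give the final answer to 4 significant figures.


Te = P / v = 128.4150 / 2.2720
Te = 56.52 kN


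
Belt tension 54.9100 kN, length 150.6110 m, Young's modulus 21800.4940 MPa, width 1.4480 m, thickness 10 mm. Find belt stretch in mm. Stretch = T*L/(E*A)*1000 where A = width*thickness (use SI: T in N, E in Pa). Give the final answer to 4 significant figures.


A = 1.4480 * 0.01 = 0.01448 m^2
Stretch = 54.9100*1000 * 150.6110 / (21800.4940e6 * 0.01448) * 1000
Stretch = 26.20 mm


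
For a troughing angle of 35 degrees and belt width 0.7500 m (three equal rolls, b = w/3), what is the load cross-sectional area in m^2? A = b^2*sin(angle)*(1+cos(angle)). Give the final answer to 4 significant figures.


b = 0.7500/3 = 0.25 m
A = 0.25^2 * sin(35 deg) * (1 + cos(35 deg))
A = 0.06521 m^2


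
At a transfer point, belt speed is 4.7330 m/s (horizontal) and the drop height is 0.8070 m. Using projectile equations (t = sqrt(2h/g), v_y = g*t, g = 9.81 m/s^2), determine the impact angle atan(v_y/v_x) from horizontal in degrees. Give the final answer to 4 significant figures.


t = sqrt(2*0.8070/9.81) = 0.405618 s
v_y = 9.81 * 0.405618 = 3.97911 m/s
angle = atan(3.97911 / 4.7330) = 40.05 deg


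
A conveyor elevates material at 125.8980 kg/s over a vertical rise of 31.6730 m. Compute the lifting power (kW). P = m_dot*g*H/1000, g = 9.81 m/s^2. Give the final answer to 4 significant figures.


P = 125.8980 * 9.81 * 31.6730 / 1000
P = 39.12 kW


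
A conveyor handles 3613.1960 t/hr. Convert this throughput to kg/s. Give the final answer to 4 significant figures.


m_dot = 3613.1960 * 1000 / 3600
m_dot = 1004 kg/s


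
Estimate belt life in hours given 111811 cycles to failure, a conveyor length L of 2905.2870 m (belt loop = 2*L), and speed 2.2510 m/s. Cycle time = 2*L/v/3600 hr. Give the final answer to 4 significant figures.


cycle_time = 2 * 2905.2870 / 2.2510 / 3600 = 0.717036 hr
life = 111811 * 0.717036 = 80170 hours


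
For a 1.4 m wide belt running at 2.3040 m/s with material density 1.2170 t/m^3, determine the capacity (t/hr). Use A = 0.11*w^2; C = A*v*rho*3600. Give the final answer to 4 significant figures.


A = 0.11 * 1.4^2 = 0.2156 m^2
C = 0.2156 * 2.3040 * 1.2170 * 3600
C = 2176 t/hr


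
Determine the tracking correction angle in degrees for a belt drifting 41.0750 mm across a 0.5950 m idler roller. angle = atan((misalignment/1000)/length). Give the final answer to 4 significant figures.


misalign_m = 41.0750 / 1000 = 0.041075 m
angle = atan(0.041075 / 0.5950)
angle = 3.949 deg


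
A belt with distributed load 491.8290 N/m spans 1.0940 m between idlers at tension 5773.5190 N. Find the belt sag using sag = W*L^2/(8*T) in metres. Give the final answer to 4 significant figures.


sag = 491.8290 * 1.0940^2 / (8 * 5773.5190)
sag = 0.01274 m


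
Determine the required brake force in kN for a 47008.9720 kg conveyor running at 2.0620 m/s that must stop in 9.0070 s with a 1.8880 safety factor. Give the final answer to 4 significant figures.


F = 47008.9720 * 2.0620 / 9.0070 * 1.8880 / 1000
F = 20.32 kN


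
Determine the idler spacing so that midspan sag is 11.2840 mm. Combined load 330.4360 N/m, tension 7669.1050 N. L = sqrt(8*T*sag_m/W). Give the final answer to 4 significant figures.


sag = 11.2840/1000 = 0.011284 m
L = sqrt(8 * 7669.1050 * 0.011284 / 330.4360)
L = 1.447 m


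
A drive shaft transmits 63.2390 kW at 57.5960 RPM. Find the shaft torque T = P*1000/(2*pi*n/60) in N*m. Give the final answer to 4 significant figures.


omega = 2*pi*57.5960/60 = 6.03144 rad/s
T = 63.2390*1000 / 6.03144
T = 10480 N*m


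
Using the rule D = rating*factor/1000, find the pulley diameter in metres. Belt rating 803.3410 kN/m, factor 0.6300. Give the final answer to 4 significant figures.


D = 803.3410 * 0.6300 / 1000
D = 0.5061 m


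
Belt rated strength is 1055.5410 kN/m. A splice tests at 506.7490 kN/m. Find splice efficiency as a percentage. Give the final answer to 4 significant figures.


Eff = 506.7490 / 1055.5410 * 100
Eff = 48.01 %


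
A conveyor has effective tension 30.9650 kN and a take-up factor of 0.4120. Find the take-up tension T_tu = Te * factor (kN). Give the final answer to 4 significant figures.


T_tu = 30.9650 * 0.4120
T_tu = 12.76 kN


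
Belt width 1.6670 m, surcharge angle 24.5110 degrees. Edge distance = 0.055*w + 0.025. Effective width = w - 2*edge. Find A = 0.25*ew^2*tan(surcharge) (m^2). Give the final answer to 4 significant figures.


edge = 0.055*1.6670 + 0.025 = 0.116685 m
ew = 1.6670 - 2*0.116685 = 1.43363 m
A = 0.25 * 1.43363^2 * tan(24.5110 deg)
A = 0.2343 m^2


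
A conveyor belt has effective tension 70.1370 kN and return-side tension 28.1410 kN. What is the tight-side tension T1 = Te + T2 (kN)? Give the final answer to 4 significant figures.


T1 = Te + T2 = 70.1370 + 28.1410
T1 = 98.28 kN


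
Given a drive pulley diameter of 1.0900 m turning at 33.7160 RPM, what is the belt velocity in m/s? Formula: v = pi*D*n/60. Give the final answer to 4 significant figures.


v = pi * 1.0900 * 33.7160 / 60
v = 1.924 m/s


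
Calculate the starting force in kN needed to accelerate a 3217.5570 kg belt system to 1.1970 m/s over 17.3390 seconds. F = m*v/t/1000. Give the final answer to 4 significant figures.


F = 3217.5570 * 1.1970 / 17.3390 / 1000
F = 0.2221 kN


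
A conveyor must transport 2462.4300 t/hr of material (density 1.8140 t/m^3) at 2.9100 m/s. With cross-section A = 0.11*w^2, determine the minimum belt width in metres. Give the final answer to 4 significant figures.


A_req = 2462.4300 / (2.9100 * 1.8140 * 3600) = 0.129578 m^2
w = sqrt(0.129578 / 0.11)
w = 1.085 m


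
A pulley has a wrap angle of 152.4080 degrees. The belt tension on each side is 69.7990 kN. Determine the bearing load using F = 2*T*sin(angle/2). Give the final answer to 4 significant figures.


F = 2 * 69.7990 * sin(152.4080/2 deg)
F = 135.6 kN


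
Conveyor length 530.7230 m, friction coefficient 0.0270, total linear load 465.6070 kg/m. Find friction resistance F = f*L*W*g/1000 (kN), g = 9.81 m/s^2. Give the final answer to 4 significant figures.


F = 0.0270 * 530.7230 * 465.6070 * 9.81 / 1000
F = 65.45 kN


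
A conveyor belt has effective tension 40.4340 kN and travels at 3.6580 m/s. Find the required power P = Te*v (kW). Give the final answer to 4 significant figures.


P = Te * v = 40.4340 * 3.6580
P = 147.9 kW


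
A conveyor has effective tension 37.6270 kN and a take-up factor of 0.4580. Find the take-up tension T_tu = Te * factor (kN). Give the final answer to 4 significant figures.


T_tu = 37.6270 * 0.4580
T_tu = 17.23 kN


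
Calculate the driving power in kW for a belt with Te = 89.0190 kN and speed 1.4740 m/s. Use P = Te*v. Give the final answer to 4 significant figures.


P = Te * v = 89.0190 * 1.4740
P = 131.2 kW


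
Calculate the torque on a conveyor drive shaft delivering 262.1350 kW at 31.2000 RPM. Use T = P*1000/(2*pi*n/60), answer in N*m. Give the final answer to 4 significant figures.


omega = 2*pi*31.2000/60 = 3.26726 rad/s
T = 262.1350*1000 / 3.26726
T = 80230 N*m


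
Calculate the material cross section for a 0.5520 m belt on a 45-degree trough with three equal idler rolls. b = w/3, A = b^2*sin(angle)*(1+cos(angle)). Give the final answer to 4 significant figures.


b = 0.5520/3 = 0.184 m
A = 0.184^2 * sin(45 deg) * (1 + cos(45 deg))
A = 0.04087 m^2


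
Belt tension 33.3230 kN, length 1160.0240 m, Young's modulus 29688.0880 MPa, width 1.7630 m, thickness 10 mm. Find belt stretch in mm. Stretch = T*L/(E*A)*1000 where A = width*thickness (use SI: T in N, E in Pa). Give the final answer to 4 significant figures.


A = 1.7630 * 0.01 = 0.01763 m^2
Stretch = 33.3230*1000 * 1160.0240 / (29688.0880e6 * 0.01763) * 1000
Stretch = 73.85 mm


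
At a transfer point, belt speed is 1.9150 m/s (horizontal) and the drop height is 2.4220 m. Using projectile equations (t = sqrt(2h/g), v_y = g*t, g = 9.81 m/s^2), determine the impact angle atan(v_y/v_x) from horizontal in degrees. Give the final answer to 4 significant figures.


t = sqrt(2*2.4220/9.81) = 0.702696 s
v_y = 9.81 * 0.702696 = 6.89345 m/s
angle = atan(6.89345 / 1.9150) = 74.47 deg


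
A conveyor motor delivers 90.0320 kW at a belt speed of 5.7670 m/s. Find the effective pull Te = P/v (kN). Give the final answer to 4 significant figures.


Te = P / v = 90.0320 / 5.7670
Te = 15.61 kN


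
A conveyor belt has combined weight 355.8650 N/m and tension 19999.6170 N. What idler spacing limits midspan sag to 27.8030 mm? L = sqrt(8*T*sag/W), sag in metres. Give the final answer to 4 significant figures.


sag = 27.8030/1000 = 0.027803 m
L = sqrt(8 * 19999.6170 * 0.027803 / 355.8650)
L = 3.536 m


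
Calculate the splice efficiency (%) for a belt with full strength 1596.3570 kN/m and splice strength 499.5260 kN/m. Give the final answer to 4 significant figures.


Eff = 499.5260 / 1596.3570 * 100
Eff = 31.29 %


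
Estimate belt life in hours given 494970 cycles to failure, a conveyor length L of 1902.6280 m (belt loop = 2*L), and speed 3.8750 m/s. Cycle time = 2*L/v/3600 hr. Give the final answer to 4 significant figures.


cycle_time = 2 * 1902.6280 / 3.8750 / 3600 = 0.272778 hr
life = 494970 * 0.272778 = 135000 hours


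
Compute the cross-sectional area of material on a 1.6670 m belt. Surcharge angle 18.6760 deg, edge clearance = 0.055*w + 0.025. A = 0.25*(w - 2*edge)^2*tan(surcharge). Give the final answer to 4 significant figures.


edge = 0.055*1.6670 + 0.025 = 0.116685 m
ew = 1.6670 - 2*0.116685 = 1.43363 m
A = 0.25 * 1.43363^2 * tan(18.6760 deg)
A = 0.1737 m^2


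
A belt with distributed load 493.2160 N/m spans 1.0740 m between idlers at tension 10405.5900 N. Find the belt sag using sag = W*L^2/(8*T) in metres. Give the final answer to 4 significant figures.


sag = 493.2160 * 1.0740^2 / (8 * 10405.5900)
sag = 0.006834 m


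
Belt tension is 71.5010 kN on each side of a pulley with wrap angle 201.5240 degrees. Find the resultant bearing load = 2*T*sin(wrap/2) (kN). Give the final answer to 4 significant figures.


F = 2 * 71.5010 * sin(201.5240/2 deg)
F = 140.5 kN


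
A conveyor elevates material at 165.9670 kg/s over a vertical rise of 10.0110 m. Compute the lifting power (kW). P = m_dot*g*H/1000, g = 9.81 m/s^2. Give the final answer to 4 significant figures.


P = 165.9670 * 9.81 * 10.0110 / 1000
P = 16.30 kW


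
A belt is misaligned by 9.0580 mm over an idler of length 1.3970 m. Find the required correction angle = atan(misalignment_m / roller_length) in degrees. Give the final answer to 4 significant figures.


misalign_m = 9.0580 / 1000 = 0.009058 m
angle = atan(0.009058 / 1.3970)
angle = 0.3715 deg


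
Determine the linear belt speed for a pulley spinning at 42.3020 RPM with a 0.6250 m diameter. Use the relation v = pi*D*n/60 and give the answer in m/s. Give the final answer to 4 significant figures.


v = pi * 0.6250 * 42.3020 / 60
v = 1.384 m/s


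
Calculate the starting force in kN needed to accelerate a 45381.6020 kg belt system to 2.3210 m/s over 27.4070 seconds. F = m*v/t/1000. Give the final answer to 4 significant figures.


F = 45381.6020 * 2.3210 / 27.4070 / 1000
F = 3.843 kN


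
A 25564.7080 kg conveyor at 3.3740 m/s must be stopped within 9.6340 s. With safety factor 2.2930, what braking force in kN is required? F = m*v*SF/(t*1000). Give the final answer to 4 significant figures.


F = 25564.7080 * 3.3740 / 9.6340 * 2.2930 / 1000
F = 20.53 kN


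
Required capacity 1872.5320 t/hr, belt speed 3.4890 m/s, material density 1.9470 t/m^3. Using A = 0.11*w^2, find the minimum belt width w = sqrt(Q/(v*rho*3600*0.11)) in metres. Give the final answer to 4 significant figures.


A_req = 1872.5320 / (3.4890 * 1.9470 * 3600) = 0.0765702 m^2
w = sqrt(0.0765702 / 0.11)
w = 0.8343 m


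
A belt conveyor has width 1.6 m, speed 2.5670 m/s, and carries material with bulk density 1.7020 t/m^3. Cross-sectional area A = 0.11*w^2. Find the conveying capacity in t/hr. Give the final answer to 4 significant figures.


A = 0.11 * 1.6^2 = 0.2816 m^2
C = 0.2816 * 2.5670 * 1.7020 * 3600
C = 4429 t/hr


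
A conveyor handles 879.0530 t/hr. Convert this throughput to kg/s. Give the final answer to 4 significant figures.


m_dot = 879.0530 * 1000 / 3600
m_dot = 244.2 kg/s


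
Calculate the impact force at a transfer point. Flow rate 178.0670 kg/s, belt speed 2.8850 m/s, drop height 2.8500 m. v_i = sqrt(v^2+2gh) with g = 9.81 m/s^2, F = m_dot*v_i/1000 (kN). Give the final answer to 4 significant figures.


v_i = sqrt(2.8850^2 + 2*9.81*2.8500) = 8.015 m/s
F = 178.0670 * 8.015 / 1000
F = 1.427 kN


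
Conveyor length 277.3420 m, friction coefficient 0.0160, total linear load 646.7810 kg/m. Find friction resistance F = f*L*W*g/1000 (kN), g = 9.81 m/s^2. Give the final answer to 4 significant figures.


F = 0.0160 * 277.3420 * 646.7810 * 9.81 / 1000
F = 28.16 kN


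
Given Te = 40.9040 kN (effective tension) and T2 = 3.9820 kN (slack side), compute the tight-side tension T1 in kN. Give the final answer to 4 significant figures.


T1 = Te + T2 = 40.9040 + 3.9820
T1 = 44.89 kN


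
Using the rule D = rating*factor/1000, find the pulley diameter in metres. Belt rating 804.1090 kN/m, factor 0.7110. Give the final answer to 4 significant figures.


D = 804.1090 * 0.7110 / 1000
D = 0.5717 m


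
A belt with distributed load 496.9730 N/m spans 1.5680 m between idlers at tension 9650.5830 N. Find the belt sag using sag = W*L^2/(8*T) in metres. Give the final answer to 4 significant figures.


sag = 496.9730 * 1.5680^2 / (8 * 9650.5830)
sag = 0.01583 m


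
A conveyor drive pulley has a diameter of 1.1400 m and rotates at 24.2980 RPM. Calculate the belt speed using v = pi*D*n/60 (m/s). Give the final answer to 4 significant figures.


v = pi * 1.1400 * 24.2980 / 60
v = 1.450 m/s


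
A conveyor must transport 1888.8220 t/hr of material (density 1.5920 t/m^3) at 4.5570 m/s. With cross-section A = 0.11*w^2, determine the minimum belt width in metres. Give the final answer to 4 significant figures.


A_req = 1888.8220 / (4.5570 * 1.5920 * 3600) = 0.0723213 m^2
w = sqrt(0.0723213 / 0.11)
w = 0.8108 m


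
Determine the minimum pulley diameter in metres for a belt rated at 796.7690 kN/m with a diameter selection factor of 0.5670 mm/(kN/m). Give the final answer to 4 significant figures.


D = 796.7690 * 0.5670 / 1000
D = 0.4518 m


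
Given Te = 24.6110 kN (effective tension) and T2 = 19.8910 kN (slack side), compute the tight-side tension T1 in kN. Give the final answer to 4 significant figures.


T1 = Te + T2 = 24.6110 + 19.8910
T1 = 44.50 kN


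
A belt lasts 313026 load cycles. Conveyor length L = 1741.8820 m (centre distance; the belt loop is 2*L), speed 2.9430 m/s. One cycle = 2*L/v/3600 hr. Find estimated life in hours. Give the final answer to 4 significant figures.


cycle_time = 2 * 1741.8820 / 2.9430 / 3600 = 0.328818 hr
life = 313026 * 0.328818 = 102900 hours


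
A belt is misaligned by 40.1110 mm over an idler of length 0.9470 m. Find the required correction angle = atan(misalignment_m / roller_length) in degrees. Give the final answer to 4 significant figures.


misalign_m = 40.1110 / 1000 = 0.040111 m
angle = atan(0.040111 / 0.9470)
angle = 2.425 deg


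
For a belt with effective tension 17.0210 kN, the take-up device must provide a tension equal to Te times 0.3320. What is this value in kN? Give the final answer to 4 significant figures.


T_tu = 17.0210 * 0.3320
T_tu = 5.651 kN


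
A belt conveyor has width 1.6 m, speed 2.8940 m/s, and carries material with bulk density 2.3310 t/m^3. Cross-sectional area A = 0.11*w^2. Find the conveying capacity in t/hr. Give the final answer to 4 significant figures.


A = 0.11 * 1.6^2 = 0.2816 m^2
C = 0.2816 * 2.8940 * 2.3310 * 3600
C = 6839 t/hr


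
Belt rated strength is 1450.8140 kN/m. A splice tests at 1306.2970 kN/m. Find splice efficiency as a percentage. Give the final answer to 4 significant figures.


Eff = 1306.2970 / 1450.8140 * 100
Eff = 90.04 %


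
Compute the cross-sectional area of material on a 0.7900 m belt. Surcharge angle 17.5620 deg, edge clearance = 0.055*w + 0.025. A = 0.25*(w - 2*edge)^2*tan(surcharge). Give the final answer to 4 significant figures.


edge = 0.055*0.7900 + 0.025 = 0.06845 m
ew = 0.7900 - 2*0.06845 = 0.6531 m
A = 0.25 * 0.6531^2 * tan(17.5620 deg)
A = 0.03375 m^2


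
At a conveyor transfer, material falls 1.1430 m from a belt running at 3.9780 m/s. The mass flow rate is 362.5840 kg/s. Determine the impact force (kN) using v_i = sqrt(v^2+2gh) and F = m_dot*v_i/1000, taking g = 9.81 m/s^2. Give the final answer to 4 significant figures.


v_i = sqrt(3.9780^2 + 2*9.81*1.1430) = 6.18467 m/s
F = 362.5840 * 6.18467 / 1000
F = 2.242 kN


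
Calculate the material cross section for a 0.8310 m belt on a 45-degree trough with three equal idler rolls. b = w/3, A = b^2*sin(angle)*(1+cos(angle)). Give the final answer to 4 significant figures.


b = 0.8310/3 = 0.277 m
A = 0.277^2 * sin(45 deg) * (1 + cos(45 deg))
A = 0.09262 m^2


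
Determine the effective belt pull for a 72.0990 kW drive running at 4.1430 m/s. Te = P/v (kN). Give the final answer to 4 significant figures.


Te = P / v = 72.0990 / 4.1430
Te = 17.40 kN


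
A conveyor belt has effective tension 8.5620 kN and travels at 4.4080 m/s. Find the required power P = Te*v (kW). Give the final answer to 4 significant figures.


P = Te * v = 8.5620 * 4.4080
P = 37.74 kW


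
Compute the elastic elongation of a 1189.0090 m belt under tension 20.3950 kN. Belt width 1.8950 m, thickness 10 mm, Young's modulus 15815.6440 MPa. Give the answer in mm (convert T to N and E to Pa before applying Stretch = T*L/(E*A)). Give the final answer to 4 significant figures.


A = 1.8950 * 0.01 = 0.01895 m^2
Stretch = 20.3950*1000 * 1189.0090 / (15815.6440e6 * 0.01895) * 1000
Stretch = 80.91 mm


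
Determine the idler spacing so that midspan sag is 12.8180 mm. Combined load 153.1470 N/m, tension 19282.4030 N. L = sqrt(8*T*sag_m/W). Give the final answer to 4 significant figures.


sag = 12.8180/1000 = 0.012818 m
L = sqrt(8 * 19282.4030 * 0.012818 / 153.1470)
L = 3.593 m


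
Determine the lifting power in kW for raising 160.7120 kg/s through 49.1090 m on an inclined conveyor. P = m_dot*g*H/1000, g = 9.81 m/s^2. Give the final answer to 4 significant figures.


P = 160.7120 * 9.81 * 49.1090 / 1000
P = 77.42 kW


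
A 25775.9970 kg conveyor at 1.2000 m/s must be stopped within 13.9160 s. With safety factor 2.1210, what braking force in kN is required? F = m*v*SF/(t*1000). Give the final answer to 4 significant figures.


F = 25775.9970 * 1.2000 / 13.9160 * 2.1210 / 1000
F = 4.714 kN


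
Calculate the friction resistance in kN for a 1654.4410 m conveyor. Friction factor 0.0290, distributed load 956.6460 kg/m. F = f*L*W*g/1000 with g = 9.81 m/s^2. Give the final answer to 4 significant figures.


F = 0.0290 * 1654.4410 * 956.6460 * 9.81 / 1000
F = 450.3 kN
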